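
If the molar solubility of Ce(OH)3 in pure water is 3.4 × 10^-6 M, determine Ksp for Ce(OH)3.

3.6e-21

Ce(OH)3(s) ⇌ Ce^3+ + 3 OH^-
Let s = molar solubility. Then [Ce^3+] = s and [OH^-] = 3s.
Ksp = [Ce^3+][OH^-]^3
Ksp = s(3s)^3 = 27s^4
With s = 3.4 × 10^-6: Ksp = 3.6 x 10^-21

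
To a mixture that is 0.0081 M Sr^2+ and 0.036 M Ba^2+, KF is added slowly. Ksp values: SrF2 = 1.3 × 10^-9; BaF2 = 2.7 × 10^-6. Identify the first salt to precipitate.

SrF2

Precipitation of each salt starts when its ion product equals its Ksp.
For SrF2: 1.3 × 10^-9 = 0.0081 × [F^-]^2  ⇒  [F^-] = 4.0 × 10^-4 M.
For BaF2: 2.7 × 10^-6 = 0.036 × [F^-]^2  ⇒  [F^-] = 8.7 × 10^-3 M.
The salt with the lower threshold [F^-] precipitates first: SrF2.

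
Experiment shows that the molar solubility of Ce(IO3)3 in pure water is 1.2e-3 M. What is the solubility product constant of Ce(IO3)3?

Ce(IO3)3(s) <=> Ce^3+ + 3 IO3^-
If s mol/L of Ce(IO3)3 dissolves, [Ce^3+] = s and [IO3^-] = 3s.
Ksp = [Ce^3+][IO3^-]^3
Substituting: Ksp = s(3s)^3 = 27s^4
With s = 1.2 × 10^-3: Ksp = 5.6 × 10^-11

5.6e-11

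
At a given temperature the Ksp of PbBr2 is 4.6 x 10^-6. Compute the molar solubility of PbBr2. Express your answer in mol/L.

PbBr2(s) ⇌ Pb^2+(aq) + 2 Br^-(aq)
Ksp = [Pb^2+][Br^-]^2
Let s = molar solubility. Then [Pb^2+] = s and [Br^-] = 2s.
So Ksp = s × (2s)^2 = 4s^3
Solving, s = (4.6 x 10^-6/4)^(1/3) = 1.0 × 10^-2 M

s ≈ 1.0 × 10^-2 M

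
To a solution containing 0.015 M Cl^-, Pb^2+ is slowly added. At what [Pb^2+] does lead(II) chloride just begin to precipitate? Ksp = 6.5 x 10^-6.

[Pb^2+] ≈ 2.9 × 10^-2 M

PbCl2(s) <=> Pb^2+ + 2 Cl^-
Ksp = [Pb^2+][Cl^-]^2
Precipitation begins when Q = Ksp. With [Cl^-] = 0.015 M:
6.5 x 10^-6 = (0.015)^2 × [Pb^2+]
[Pb^2+] = (6.5 x 10^-6 / 2.25 × 10^-4) = 2.9 × 10^-2 M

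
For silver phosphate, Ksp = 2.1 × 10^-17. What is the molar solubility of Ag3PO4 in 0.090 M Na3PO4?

Ag3PO4(s) ⇌ 3 Ag^+(aq) + PO4^3-(aq)
Ksp = [Ag^+]^3[PO4^3-]
If s mol/L dissolves here, [Ag^+] = 3s, [PO4^3-] = 0.090 + s ≈ 0.090 (since PO4^3- from Na3PO4 dominates).
Ksp ≈ (3s)^3 × 0.090
s = 2.1 × 10^-6 M
Check: s = 2.1 × 10^-6 ≪ 0.090, so the approximation is valid.

s = 2.1 × 10^-6 M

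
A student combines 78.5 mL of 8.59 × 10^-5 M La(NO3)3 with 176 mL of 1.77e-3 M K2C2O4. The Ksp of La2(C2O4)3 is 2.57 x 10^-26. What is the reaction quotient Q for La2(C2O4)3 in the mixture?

Q ≈ 1.29 x 10^-18

Total volume = 78.5 + 176 = 254.5 mL.
[La^3+] = 8.59 x 10^-5 × (78.5/254.5) = 2.650 × 10^-5 M
[C2O4^2-] = 1.77 × 10^-3 × (176/254.5) = 1.224 × 10^-3 M
La2(C2O4)3(s) ⇌ 2 La^3+(aq) + 3 C2O4^2-(aq), so Q = [La^3+]^2[C2O4^2-]^3
Q = (2.650 × 10^-5)^2(1.224 × 10^-3)^3 = 1.29 × 10^-18
Q > Ksp, so La2(C2O4)3 will precipitate.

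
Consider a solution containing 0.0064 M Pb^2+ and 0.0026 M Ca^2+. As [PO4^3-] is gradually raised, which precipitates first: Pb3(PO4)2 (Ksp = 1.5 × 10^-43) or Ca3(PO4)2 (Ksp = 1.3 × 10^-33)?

Pb3(PO4)2

Each salt begins to precipitate when Q = Ksp, i.e. when [PO4^3-] reaches its threshold.
For Pb3(PO4)2: 1.5 × 10^-43 = (0.0064)^3 × [PO4^3-]^2  ⇒  [PO4^3-] = 7.6 × 10^-19 M.
For Ca3(PO4)2: 1.3 × 10^-33 = (0.0026)^3 × [PO4^3-]^2  ⇒  [PO4^3-] = 2.7 × 10^-13 M.
The salt with the lower threshold [PO4^3-] precipitates first: Pb3(PO4)2.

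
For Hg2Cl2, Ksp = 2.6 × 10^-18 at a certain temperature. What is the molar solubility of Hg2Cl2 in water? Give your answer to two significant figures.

Hg2Cl2(s) ⇌ Hg2^2+(aq) + 2 Cl^-(aq)
Ksp = [Hg2^2+][Cl^-]^2
For each mole of Hg2Cl2 that dissolves: [Hg2^2+] = s, [Cl^-] = 2s.
Ksp = s(2s)^2 = 4s^3
s = (2.6 × 10^-18 / 4)^(1/3) = 8.7 × 10^-7 M

8.7e-7 M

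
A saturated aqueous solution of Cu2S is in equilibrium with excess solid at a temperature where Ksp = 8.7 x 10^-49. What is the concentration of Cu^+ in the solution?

Cu2S(s) ⇌ 2 Cu^+(aq) + S^2-(aq)
Ksp = [Cu^+]^2[S^2-]
For each mole of Cu2S that dissolves: [Cu^+] = 2s, [S^2-] = s.
Ksp = (2s)^2s = 4s^3
Solving, s = (8.7 x 10^-49/4)^(1/3) = 6.01 × 10^-17 M
[Cu^+] = 2s = 1.2 × 10^-16 M

1.2 × 10^-16 M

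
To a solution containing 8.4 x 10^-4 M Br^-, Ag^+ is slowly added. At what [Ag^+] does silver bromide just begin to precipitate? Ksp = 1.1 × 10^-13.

[Ag^+] = 1.3 x 10^-10 M

AgBr(s) ⇌ Ag^+ + Br^-
Ksp = [Ag^+][Br^-]
Precipitation begins when Q = Ksp. With [Br^-] = 8.4 x 10^-4 M:
1.1 × 10^-13 = (8.4 x 10^-4) × [Ag^+]
[Ag^+] = (1.1 × 10^-13 / 8.4 × 10^-4) = 1.3 × 10^-10 M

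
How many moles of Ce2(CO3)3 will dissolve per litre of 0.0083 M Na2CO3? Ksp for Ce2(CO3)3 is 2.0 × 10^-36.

Ce2(CO3)3(s) ⇌ 2 Ce^3+ + 3 CO3^2-
Ksp = [Ce^3+]^2[CO3^2-]^3
If s mol/L dissolves here, [Ce^3+] = 2s, [CO3^2-] = 0.0083 + 3s ≈ 0.0083 (since CO3^2- from Na2CO3 dominates).
Ksp ≈ (2s)^2 × (0.0083)^3
s = 9.4 × 10^-16 M
Check: 3s = 2.8 x 10^-15 ≪ 0.0083, so the approximation is valid.

9.4e-16 M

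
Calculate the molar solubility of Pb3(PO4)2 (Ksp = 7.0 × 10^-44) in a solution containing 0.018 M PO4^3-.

Pb3(PO4)2(s) ⇌ 3 Pb^2+(aq) + 2 PO4^3-(aq)
Ksp = [Pb^2+]^3[PO4^3-]^2
Let s be the molar solubility in this solution. [Pb^2+] = 3s, [PO4^3-] = 0.018 + 2s ≈ 0.018 (Ksp is small, so little additional dissolves).
Ksp ≈ (3s)^3 × (0.018)^2
s = 2.0 × 10^-14 M
Check: 2s = 4.0 x 10^-14 ≪ 0.018, so the approximation is valid.

s = 2.0 × 10^-14 M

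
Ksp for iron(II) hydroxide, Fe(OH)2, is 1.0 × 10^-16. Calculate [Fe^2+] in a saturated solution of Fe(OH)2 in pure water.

[Fe^2+] ≈ 2.9 × 10^-6 M

Fe(OH)2(s) ⇌ Fe^2+ + 2 OH^-
Ksp = [Fe^2+][OH^-]^2
If s mol/L of Fe(OH)2 dissolves, [Fe^2+] = s and [OH^-] = 2s.
Substituting: Ksp = s(2s)^2 = 4s^3
Solving, s = (1.0 × 10^-16/4)^(1/3) = 2.92 × 10^-6 M
[Fe^2+] = s = 2.9 × 10^-6 M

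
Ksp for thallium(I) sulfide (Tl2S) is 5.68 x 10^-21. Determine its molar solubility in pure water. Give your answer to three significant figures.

s ≈ 1.12 × 10^-7 M

Tl2S(s) ⇌ 2 Tl^+(aq) + S^2-(aq)
Ksp = [Tl^+]^2[S^2-]
Let s = molar solubility. Then [Tl^+] = 2s and [S^2-] = s.
So Ksp = (2s)^2 × s = 4s^3
Solving, s = (5.68 x 10^-21/4)^(1/3) = 1.12 × 10^-7 M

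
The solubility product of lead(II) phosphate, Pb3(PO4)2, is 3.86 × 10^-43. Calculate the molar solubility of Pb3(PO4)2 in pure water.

Pb3(PO4)2(s) <=> 3 Pb^2+(aq) + 2 PO4^3-(aq)
Ksp = [Pb^2+]^3[PO4^3-]^2
If s mol/L of Pb3(PO4)2 dissolves, [Pb^2+] = 3s and [PO4^3-] = 2s.
Substituting: Ksp = (3s)^3(2s)^2 = 108s^5
s = (3.86 × 10^-43 / 108)^(1/5) = 1.29 x 10^-9 M

s ≈ 1.29e-9 M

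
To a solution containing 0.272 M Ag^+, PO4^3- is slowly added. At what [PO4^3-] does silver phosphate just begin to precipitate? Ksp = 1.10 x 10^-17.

Ag3PO4(s) <=> 3 Ag^+(aq) + PO4^3-(aq)
Ksp = [Ag^+]^3[PO4^3-]
Precipitation begins when Q = Ksp. With [Ag^+] = 0.272 M:
1.10 x 10^-17 = (0.272)^3 × [PO4^3-]
[PO4^3-] = (1.10 x 10^-17 / 2.012 × 10^-2) = 5.47 x 10^-16 M

5.47e-16 M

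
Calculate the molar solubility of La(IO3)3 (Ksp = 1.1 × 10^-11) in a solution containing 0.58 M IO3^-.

5.6 x 10^-11 M

La(IO3)3(s) <=> La^3+(aq) + 3 IO3^-(aq)
Ksp = [La^3+][IO3^-]^3
Let s = moles of La(IO3)3 that dissolve per litre. [La^3+] = s, [IO3^-] = 0.58 + 3s ≈ 0.58 (Ksp is small, so little additional dissolves).
Ksp ≈ s × (0.58)^3
s = 5.6 × 10^-11 M
Check: 3s = 1.7 x 10^-10 ≪ 0.58, so the approximation is valid.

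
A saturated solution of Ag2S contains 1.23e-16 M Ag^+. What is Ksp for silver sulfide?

Ag2S(s) <=> 2 Ag^+(aq) + S^2-(aq)
Stoichiometry gives [S^2-] = (1/2)[Ag^+] = 6.150 × 10^-17 M.
Ksp = [Ag^+]^2[S^2-]
Ksp = (1.23 x 10^-16)^2 × 6.150 × 10^-17 = 9.30 × 10^-49

9.30e-49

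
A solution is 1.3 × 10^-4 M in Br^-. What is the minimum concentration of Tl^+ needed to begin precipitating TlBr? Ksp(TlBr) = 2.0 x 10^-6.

TlBr(s) ⇌ Tl^+ + Br^-
Ksp = [Tl^+][Br^-]
Precipitation begins when Q = Ksp. With [Br^-] = 1.3 × 10^-4 M:
2.0 x 10^-6 = (1.3 × 10^-4) × [Tl^+]
[Tl^+] = (2.0 x 10^-6 / 1.3 x 10^-4) = 1.5 × 10^-2 M

[Tl^+] ≈ 1.5 x 10^-2 M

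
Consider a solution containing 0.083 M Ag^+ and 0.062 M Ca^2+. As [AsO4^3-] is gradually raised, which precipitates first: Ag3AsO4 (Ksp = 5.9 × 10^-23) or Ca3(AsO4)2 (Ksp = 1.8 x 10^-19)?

Each salt begins to precipitate when Q = Ksp, i.e. when [AsO4^3-] reaches its threshold.
For Ag3AsO4: 5.9 × 10^-23 = (0.083)^3 × [AsO4^3-]  ⇒  [AsO4^3-] = 1.0 x 10^-19 M.
For Ca3(AsO4)2: 1.8 x 10^-19 = (0.062)^3 × [AsO4^3-]^2  ⇒  [AsO4^3-] = 2.7 × 10^-8 M.
The salt with the lower threshold [AsO4^3-] precipitates first: Ag3AsO4.

Ag3AsO4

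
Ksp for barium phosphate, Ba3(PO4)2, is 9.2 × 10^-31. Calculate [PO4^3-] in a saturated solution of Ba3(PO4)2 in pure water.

Ba3(PO4)2(s) <=> 3 Ba^2+(aq) + 2 PO4^3-(aq)
Ksp = [Ba^2+]^3[PO4^3-]^2
If s mol/L of Ba3(PO4)2 dissolves, [Ba^2+] = 3s and [PO4^3-] = 2s.
So Ksp = (3s)^3 × (2s)^2 = 108s^5
Solving, s = (9.2 × 10^-31/108)^(1/5) = 3.86 × 10^-7 M
[PO4^3-] = 2s = 7.7 × 10^-7 M

[PO4^3-] = 7.7 x 10^-7 M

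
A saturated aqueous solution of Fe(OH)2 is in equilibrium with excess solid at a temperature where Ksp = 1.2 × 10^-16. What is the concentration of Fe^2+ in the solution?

[Fe^2+] ≈ 3.1 x 10^-6 M

Fe(OH)2(s) <=> Fe^2+ + 2 OH^-
Ksp = [Fe^2+][OH^-]^2
For each mole of Fe(OH)2 that dissolves: [Fe^2+] = s, [OH^-] = 2s.
Ksp = s(2s)^2 = 4s^3
s = (1.2 × 10^-16 / 4)^(1/3) = 3.11 × 10^-6 M
[Fe^2+] = s = 3.1 × 10^-6 M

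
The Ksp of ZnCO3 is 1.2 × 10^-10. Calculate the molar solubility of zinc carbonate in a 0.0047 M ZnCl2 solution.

ZnCO3(s) <=> Zn^2+ + CO3^2-
Ksp = [Zn^2+][CO3^2-]
Let s = moles of ZnCO3 that dissolve per litre. [Zn^2+] = 0.0047 + s ≈ 0.0047, [CO3^2-] = s (Ksp is small, so little additional dissolves).
Ksp ≈ 0.0047 × s
s = 2.6 x 10^-8 M
Check: s = 2.6 × 10^-8 ≪ 0.0047, so the approximation is valid.

2.6 × 10^-8 M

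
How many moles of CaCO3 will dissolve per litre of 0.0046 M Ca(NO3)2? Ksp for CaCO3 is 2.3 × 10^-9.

CaCO3(s) ⇌ Ca^2+ + CO3^2-
Ksp = [Ca^2+][CO3^2-]
Let s be the molar solubility in this solution. [Ca^2+] = 0.0046 + s ≈ 0.0046, [CO3^2-] = s (since Ca^2+ from Ca(NO3)2 dominates).
Ksp ≈ 0.0046 × s
s = 5.0 × 10^-7 M
Check: s = 5.0 x 10^-7 ≪ 0.0046, so the approximation is valid.

s ≈ 5.0 x 10^-7 M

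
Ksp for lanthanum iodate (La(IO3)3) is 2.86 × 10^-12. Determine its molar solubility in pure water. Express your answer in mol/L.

s = 5.70 × 10^-4 M

La(IO3)3(s) ⇌ La^3+ + 3 IO3^-
Ksp = [La^3+][IO3^-]^3
With molar solubility s: [La^3+] = s, [IO3^-] = 3s.
Substituting: Ksp = s(3s)^3 = 27s^4
Solving, s = (2.86 × 10^-12/27)^(1/4) = 5.70 x 10^-4 M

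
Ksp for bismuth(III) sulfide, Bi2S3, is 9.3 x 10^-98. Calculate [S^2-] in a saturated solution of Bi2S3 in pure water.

Bi2S3(s) ⇌ 2 Bi^3+(aq) + 3 S^2-(aq)
Ksp = [Bi^3+]^2[S^2-]^3
If s mol/L of Bi2S3 dissolves, [Bi^3+] = 2s and [S^2-] = 3s.
Substituting: Ksp = (2s)^2(3s)^3 = 108s^5
s = (9.3 x 10^-98 / 108)^(1/5) = 1.54 × 10^-20 M
[S^2-] = 3s = 4.6 × 10^-20 M

[S^2-] = 4.6 × 10^-20 M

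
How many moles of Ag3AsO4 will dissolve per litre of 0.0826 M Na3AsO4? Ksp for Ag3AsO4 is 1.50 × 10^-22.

Ag3AsO4(s) ⇌ 3 Ag^+ + AsO4^3-
Ksp = [Ag^+]^3[AsO4^3-]
If s mol/L dissolves here, [Ag^+] = 3s, [AsO4^3-] = 0.0826 + s ≈ 0.0826 (Ksp is small, so little additional dissolves).
Ksp ≈ (3s)^3 × 0.0826
s = 4.07 x 10^-8 M
Check: s = 4.1 × 10^-8 ≪ 0.0826, so the approximation is valid.

4.07e-8 M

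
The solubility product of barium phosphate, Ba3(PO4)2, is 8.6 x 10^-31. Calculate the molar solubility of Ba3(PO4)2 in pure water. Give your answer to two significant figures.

3.8e-7 M

Ba3(PO4)2(s) ⇌ 3 Ba^2+ + 2 PO4^3-
Ksp = [Ba^2+]^3[PO4^3-]^2
Let s = molar solubility. Then [Ba^2+] = 3s and [PO4^3-] = 2s.
Substituting: Ksp = (3s)^3(2s)^2 = 108s^5
Solving, s = (8.6 x 10^-31/108)^(1/5) = 3.8 × 10^-7 M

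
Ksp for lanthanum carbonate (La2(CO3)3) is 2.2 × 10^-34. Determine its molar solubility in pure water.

7.3 × 10^-8 M

La2(CO3)3(s) <=> 2 La^3+ + 3 CO3^2-
Ksp = [La^3+]^2[CO3^2-]^3
For each mole of La2(CO3)3 that dissolves: [La^3+] = 2s, [CO3^2-] = 3s.
Substituting: Ksp = (2s)^2(3s)^3 = 108s^5
Solving, s = (2.2 × 10^-34/108)^(1/5) = 7.3 × 10^-8 M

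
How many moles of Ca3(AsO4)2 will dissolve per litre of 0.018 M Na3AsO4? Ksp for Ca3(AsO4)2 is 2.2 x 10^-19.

s ≈ 2.9e-6 M

Ca3(AsO4)2(s) ⇌ 3 Ca^2+(aq) + 2 AsO4^3-(aq)
Ksp = [Ca^2+]^3[AsO4^3-]^2
Let s = moles of Ca3(AsO4)2 that dissolve per litre. [Ca^2+] = 3s, [AsO4^3-] = 0.018 + 2s ≈ 0.018 (since AsO4^3- from Na3AsO4 dominates).
Ksp ≈ (3s)^3 × (0.018)^2
s = 2.9 × 10^-6 M
Check: 2s = 5.9 x 10^-6 ≪ 0.018, so the approximation is valid.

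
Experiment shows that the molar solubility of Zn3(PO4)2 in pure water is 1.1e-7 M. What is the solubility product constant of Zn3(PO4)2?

Zn3(PO4)2(s) ⇌ 3 Zn^2+(aq) + 2 PO4^3-(aq)
With molar solubility s: [Zn^2+] = 3s, [PO4^3-] = 2s.
Ksp = [Zn^2+]^3[PO4^3-]^2
Substituting: Ksp = (3s)^3(2s)^2 = 108s^5
Ksp = 108 × (1.1 × 10^-7)^5 = 1.7 x 10^-33

Ksp ≈ 1.7 × 10^-33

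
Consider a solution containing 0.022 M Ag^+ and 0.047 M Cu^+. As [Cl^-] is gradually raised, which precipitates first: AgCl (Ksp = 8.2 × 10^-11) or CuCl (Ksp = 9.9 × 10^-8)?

AgCl

Each salt begins to precipitate when Q = Ksp, i.e. when [Cl^-] reaches its threshold.
For AgCl: 8.2 × 10^-11 = 0.022 × [Cl^-]  ⇒  [Cl^-] = 3.7 × 10^-9 M.
For CuCl: 9.9 × 10^-8 = 0.047 × [Cl^-]  ⇒  [Cl^-] = 2.1 × 10^-6 M.
The salt with the lower threshold [Cl^-] precipitates first: AgCl.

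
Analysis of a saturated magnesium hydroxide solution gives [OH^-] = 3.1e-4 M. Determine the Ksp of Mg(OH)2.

Mg(OH)2(s) ⇌ Mg^2+(aq) + 2 OH^-(aq)
Stoichiometry gives [Mg^2+] = (1/2)[OH^-] = 1.55 × 10^-4 M.
Ksp = [Mg^2+][OH^-]^2
Ksp = 1.55 x 10^-4 × (3.1 x 10^-4)^2 = 1.5 × 10^-11

Ksp = 1.5 x 10^-11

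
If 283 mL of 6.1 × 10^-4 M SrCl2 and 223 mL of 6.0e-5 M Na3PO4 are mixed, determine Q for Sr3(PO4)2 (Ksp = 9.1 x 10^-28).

Total volume = 283 + 223 = 506 mL.
[Sr^2+] = 6.1 × 10^-4 × (283/506) = 3.41 × 10^-4 M
[PO4^3-] = 6.0 × 10^-5 × (223/506) = 2.64 x 10^-5 M
Sr3(PO4)2(s) <=> 3 Sr^2+ + 2 PO4^3-, so Q = [Sr^2+]^3[PO4^3-]^2
Q = (3.41 × 10^-4)^3(2.64 x 10^-5)^2 = 2.8 × 10^-20
Q > Ksp, so Sr3(PO4)2 will precipitate.

2.8 × 10^-20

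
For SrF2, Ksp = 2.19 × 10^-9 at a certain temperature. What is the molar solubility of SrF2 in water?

8.18 x 10^-4 M

SrF2(s) ⇌ Sr^2+(aq) + 2 F^-(aq)
Ksp = [Sr^2+][F^-]^2
For each mole of SrF2 that dissolves: [Sr^2+] = s, [F^-] = 2s.
Ksp = s(2s)^2 = 4s^3
s = (2.19 × 10^-9 / 4)^(1/3) = 8.18 × 10^-4 M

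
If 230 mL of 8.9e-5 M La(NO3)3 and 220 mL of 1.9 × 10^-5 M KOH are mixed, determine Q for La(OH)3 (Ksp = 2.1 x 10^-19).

3.6 × 10^-20

Total volume = 230 + 220 = 450 mL.
[La^3+] = 8.9 × 10^-5 × (230/450) = 4.55 x 10^-5 M
[OH^-] = 1.9 × 10^-5 × (220/450) = 9.29 × 10^-6 M
La(OH)3(s) ⇌ La^3+ + 3 OH^-, so Q = [La^3+][OH^-]^3
Q = (4.55 x 10^-5)(9.29 × 10^-6)^3 = 3.6 × 10^-20
Q < Ksp, so no precipitate of La(OH)3 forms.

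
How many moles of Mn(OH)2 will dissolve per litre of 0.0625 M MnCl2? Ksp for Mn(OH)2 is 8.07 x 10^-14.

s = 5.68 × 10^-7 M

Mn(OH)2(s) <=> Mn^2+(aq) + 2 OH^-(aq)
Ksp = [Mn^2+][OH^-]^2
If s mol/L dissolves here, [Mn^2+] = 0.0625 + s ≈ 0.0625, [OH^-] = 2s (Ksp is small, so little additional dissolves).
Ksp ≈ 0.0625 × (2s)^2
s = 5.68 x 10^-7 M
Check: s = 5.7 × 10^-7 ≪ 0.0625, so the approximation is valid.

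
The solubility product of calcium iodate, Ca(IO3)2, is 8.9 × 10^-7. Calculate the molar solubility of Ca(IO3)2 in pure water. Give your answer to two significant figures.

s = 6.1 x 10^-3 M

Ca(IO3)2(s) <=> Ca^2+ + 2 IO3^-
Ksp = [Ca^2+][IO3^-]^2
For each mole of Ca(IO3)2 that dissolves: [Ca^2+] = s, [IO3^-] = 2s.
Ksp = s(2s)^2 = 4s^3
s = (8.9 × 10^-7 / 4)^(1/3) = 6.1 x 10^-3 M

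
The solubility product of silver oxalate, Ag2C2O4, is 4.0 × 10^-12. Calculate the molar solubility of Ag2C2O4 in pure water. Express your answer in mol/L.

Ag2C2O4(s) ⇌ 2 Ag^+(aq) + C2O4^2-(aq)
Ksp = [Ag^+]^2[C2O4^2-]
With molar solubility s: [Ag^+] = 2s, [C2O4^2-] = s.
So Ksp = (2s)^2 × s = 4s^3
s^3 = 4.0 × 10^-12 / 4, so s = 1.0 x 10^-4 M

1.0 × 10^-4 M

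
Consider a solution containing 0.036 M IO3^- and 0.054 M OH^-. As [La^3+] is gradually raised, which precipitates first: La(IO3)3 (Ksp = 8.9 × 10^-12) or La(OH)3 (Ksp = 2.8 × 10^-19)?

La(OH)3

Precipitation of each salt starts when its ion product equals its Ksp.
For La(IO3)3: 8.9 × 10^-12 = (0.036)^3 × [La^3+]  ⇒  [La^3+] = 1.9 x 10^-7 M.
For La(OH)3: 2.8 × 10^-19 = (0.054)^3 × [La^3+]  ⇒  [La^3+] = 1.8 x 10^-15 M.
The salt with the lower threshold [La^3+] precipitates first: La(OH)3.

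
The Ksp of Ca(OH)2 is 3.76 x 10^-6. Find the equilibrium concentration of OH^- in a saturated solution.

Ca(OH)2(s) <=> Ca^2+(aq) + 2 OH^-(aq)
Ksp = [Ca^2+][OH^-]^2
If s mol/L of Ca(OH)2 dissolves, [Ca^2+] = s and [OH^-] = 2s.
Substituting: Ksp = s(2s)^2 = 4s^3
s = (3.76 x 10^-6 / 4)^(1/3) = 9.796 x 10^-3 M
[OH^-] = 2s = 1.96 × 10^-2 M

[OH^-] ≈ 0.0196 M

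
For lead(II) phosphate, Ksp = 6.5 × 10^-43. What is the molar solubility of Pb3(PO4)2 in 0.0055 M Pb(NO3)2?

Pb3(PO4)2(s) <=> 3 Pb^2+(aq) + 2 PO4^3-(aq)
Ksp = [Pb^2+]^3[PO4^3-]^2
Let s be the molar solubility in this solution. [Pb^2+] = 0.0055 + 3s ≈ 0.0055, [PO4^3-] = 2s (common-ion effect: Pb^2+ is already 0.0055 M).
Ksp ≈ (0.0055)^3 × (2s)^2
s = 9.9 × 10^-19 M
Check: 3s = 3.0 × 10^-18 ≪ 0.0055, so the approximation is valid.

9.9 × 10^-19 M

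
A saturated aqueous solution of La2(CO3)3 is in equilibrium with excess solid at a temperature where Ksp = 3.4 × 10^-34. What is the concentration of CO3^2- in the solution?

2.4 × 10^-7 M

La2(CO3)3(s) ⇌ 2 La^3+(aq) + 3 CO3^2-(aq)
Ksp = [La^3+]^2[CO3^2-]^3
For each mole of La2(CO3)3 that dissolves: [La^3+] = 2s, [CO3^2-] = 3s.
Ksp = (2s)^2(3s)^3 = 108s^5
s = (3.4 × 10^-34 / 108)^(1/5) = 7.94 × 10^-8 M
[CO3^2-] = 3s = 2.4 x 10^-7 M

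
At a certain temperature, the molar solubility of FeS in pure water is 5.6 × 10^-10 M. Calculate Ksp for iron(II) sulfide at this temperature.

FeS(s) ⇌ Fe^2+ + S^2-
If s mol/L of FeS dissolves, [Fe^2+] = s and [S^2-] = s.
Ksp = [Fe^2+][S^2-]
Ksp = (s)(s) = s^2
With s = 5.6 x 10^-10: Ksp = 3.1 × 10^-19

Ksp ≈ 3.1e-19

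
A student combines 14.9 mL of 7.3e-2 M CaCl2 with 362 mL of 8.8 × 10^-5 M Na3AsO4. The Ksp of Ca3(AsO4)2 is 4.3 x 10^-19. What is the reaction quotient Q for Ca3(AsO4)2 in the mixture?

Total volume = 14.9 + 362 = 376.9 mL.
[Ca^2+] = 7.3 × 10^-2 × (14.9/376.9) = 2.89 x 10^-3 M
[AsO4^3-] = 8.8 × 10^-5 × (362/376.9) = 8.45 x 10^-5 M
Ca3(AsO4)2(s) ⇌ 3 Ca^2+(aq) + 2 AsO4^3-(aq), so Q = [Ca^2+]^3[AsO4^3-]^2
Q = (2.89 × 10^-3)^3(8.45 × 10^-5)^2 = 1.7 × 10^-16
Q > Ksp, so Ca3(AsO4)2 will precipitate.

1.7 × 10^-16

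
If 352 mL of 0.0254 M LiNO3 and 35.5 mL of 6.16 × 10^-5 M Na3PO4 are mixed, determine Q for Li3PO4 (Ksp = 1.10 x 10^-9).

Total volume = 352 + 35.5 = 387.5 mL.
[Li^+] = 2.54 × 10^-2 × (352/387.5) = 2.307 x 10^-2 M
[PO4^3-] = 6.16 x 10^-5 × (35.5/387.5) = 5.643 × 10^-6 M
Li3PO4(s) <=> 3 Li^+ + PO4^3-, so Q = [Li^+]^3[PO4^3-]
Q = (2.307 × 10^-2)^3(5.643 x 10^-6) = 6.93 × 10^-11
Q < Ksp, so no precipitate of Li3PO4 forms.

Q ≈ 6.93 × 10^-11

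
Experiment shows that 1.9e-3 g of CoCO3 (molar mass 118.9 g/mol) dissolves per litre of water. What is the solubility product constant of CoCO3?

Molar solubility s = (1.9 × 10^-3 g/L) / (118.9 g/mol) = 1.60 × 10^-5 M.
CoCO3(s) ⇌ Co^2+ + CO3^2-
If s mol/L of CoCO3 dissolves, [Co^2+] = s and [CO3^2-] = s.
Ksp = [Co^2+][CO3^2-]
Ksp = (s)(s) = s^2
Ksp = (1.60 x 10^-5)^2 = 2.6 × 10^-10

2.6 × 10^-10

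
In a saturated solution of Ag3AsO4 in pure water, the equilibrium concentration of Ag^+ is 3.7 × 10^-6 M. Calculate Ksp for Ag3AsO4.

Ksp = 6.2 × 10^-23

Ag3AsO4(s) ⇌ 3 Ag^+ + AsO4^3-
Stoichiometry gives [AsO4^3-] = (1/3)[Ag^+] = 1.23 × 10^-6 M.
Ksp = [Ag^+]^3[AsO4^3-]
Ksp = (3.7 × 10^-6)^3 × 1.23 × 10^-6 = 6.2 x 10^-23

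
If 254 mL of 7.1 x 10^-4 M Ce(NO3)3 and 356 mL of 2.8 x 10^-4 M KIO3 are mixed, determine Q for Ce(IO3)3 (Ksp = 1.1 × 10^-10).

Total volume = 254 + 356 = 610 mL.
[Ce^3+] = 7.1 × 10^-4 × (254/610) = 2.96 × 10^-4 M
[IO3^-] = 2.8 × 10^-4 × (356/610) = 1.63 × 10^-4 M
Ce(IO3)3(s) ⇌ Ce^3+ + 3 IO3^-, so Q = [Ce^3+][IO3^-]^3
Q = (2.96 × 10^-4)(1.63 × 10^-4)^3 = 1.3 x 10^-15
Q < Ksp, so no precipitate of Ce(IO3)3 forms.

1.3 × 10^-15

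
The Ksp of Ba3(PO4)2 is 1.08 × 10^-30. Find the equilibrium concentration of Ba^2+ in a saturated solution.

[Ba^2+] = 1.19e-6 M

Ba3(PO4)2(s) <=> 3 Ba^2+ + 2 PO4^3-
Ksp = [Ba^2+]^3[PO4^3-]^2
If s mol/L of Ba3(PO4)2 dissolves, [Ba^2+] = 3s and [PO4^3-] = 2s.
So Ksp = (3s)^3 × (2s)^2 = 108s^5
s^5 = 1.08 × 10^-30 / 108, so s = 3.981 x 10^-7 M
[Ba^2+] = 3s = 1.19 × 10^-6 M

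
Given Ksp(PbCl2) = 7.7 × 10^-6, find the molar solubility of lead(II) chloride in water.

s ≈ 0.012 M

PbCl2(s) <=> Pb^2+(aq) + 2 Cl^-(aq)
Ksp = [Pb^2+][Cl^-]^2
Let s = molar solubility. Then [Pb^2+] = s and [Cl^-] = 2s.
Ksp = s(2s)^2 = 4s^3
s = (7.7 × 10^-6 / 4)^(1/3) = 1.2 × 10^-2 M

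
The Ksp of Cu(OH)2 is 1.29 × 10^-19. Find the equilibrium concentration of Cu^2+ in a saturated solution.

3.18 × 10^-7 M

Cu(OH)2(s) <=> Cu^2+(aq) + 2 OH^-(aq)
Ksp = [Cu^2+][OH^-]^2
For each mole of Cu(OH)2 that dissolves: [Cu^2+] = s, [OH^-] = 2s.
Ksp = s(2s)^2 = 4s^3
s = (1.29 × 10^-19 / 4)^(1/3) = 3.183 × 10^-7 M
[Cu^2+] = s = 3.18 × 10^-7 M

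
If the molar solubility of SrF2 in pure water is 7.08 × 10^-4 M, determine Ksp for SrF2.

SrF2(s) <=> Sr^2+(aq) + 2 F^-(aq)
For each mole of SrF2 that dissolves: [Sr^2+] = s, [F^-] = 2s.
Ksp = [Sr^2+][F^-]^2
Ksp = s(2s)^2 = 4s^3
Ksp = 4 × (7.08 x 10^-4)^3 = 1.42 x 10^-9

1.42 × 10^-9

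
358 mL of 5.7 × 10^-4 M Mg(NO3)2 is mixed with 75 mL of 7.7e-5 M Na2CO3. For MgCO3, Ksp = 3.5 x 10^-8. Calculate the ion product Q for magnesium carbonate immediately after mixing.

Q ≈ 6.3 x 10^-9

Total volume = 358 + 75 = 433 mL.
[Mg^2+] = 5.7 × 10^-4 × (358/433) = 4.71 × 10^-4 M
[CO3^2-] = 7.7 x 10^-5 × (75/433) = 1.33 x 10^-5 M
MgCO3(s) ⇌ Mg^2+(aq) + CO3^2-(aq), so Q = [Mg^2+][CO3^2-]
Q = (4.71 x 10^-4)(1.33 × 10^-5) = 6.3 × 10^-9
Q < Ksp, so no precipitate of MgCO3 forms.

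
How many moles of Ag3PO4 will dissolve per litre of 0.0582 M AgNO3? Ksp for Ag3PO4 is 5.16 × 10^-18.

Ag3PO4(s) <=> 3 Ag^+ + PO4^3-
Ksp = [Ag^+]^3[PO4^3-]
Let s = moles of Ag3PO4 that dissolve per litre. [Ag^+] = 0.0582 + 3s ≈ 0.0582, [PO4^3-] = s (since Ag^+ from AgNO3 dominates).
Ksp ≈ (0.0582)^3 × s
s = 2.62 × 10^-14 M
Check: 3s = 7.9 × 10^-14 ≪ 0.0582, so the approximation is valid.

2.62e-14 M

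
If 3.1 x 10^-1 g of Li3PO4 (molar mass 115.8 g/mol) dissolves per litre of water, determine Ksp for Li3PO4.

1.4 × 10^-9

Molar solubility s = (3.1 x 10^-1 g/L) / (115.8 g/mol) = 2.68 × 10^-3 M.
Li3PO4(s) ⇌ 3 Li^+(aq) + PO4^3-(aq)
Let s = molar solubility. Then [Li^+] = 3s and [PO4^3-] = s.
Ksp = [Li^+]^3[PO4^3-]
Ksp = (3s)^3s = 27s^4
Ksp = 27 × (2.68 × 10^-3)^4 = 1.4 × 10^-9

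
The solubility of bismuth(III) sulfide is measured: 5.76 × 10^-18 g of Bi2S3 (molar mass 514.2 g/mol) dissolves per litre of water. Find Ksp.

Molar solubility s = (5.76 × 10^-18 g/L) / (514.2 g/mol) = 1.120 × 10^-20 M.
Bi2S3(s) ⇌ 2 Bi^3+(aq) + 3 S^2-(aq)
Let s = molar solubility. Then [Bi^3+] = 2s and [S^2-] = 3s.
Ksp = [Bi^3+]^2[S^2-]^3
So Ksp = (2s)^2 × (3s)^3 = 108s^5
Ksp = 108 × (1.120 × 10^-20)^5 = 1.90 × 10^-98

1.90e-98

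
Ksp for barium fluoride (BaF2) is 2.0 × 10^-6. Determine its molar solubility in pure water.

s = 7.9 × 10^-3 M

BaF2(s) <=> Ba^2+ + 2 F^-
Ksp = [Ba^2+][F^-]^2
Let s = molar solubility. Then [Ba^2+] = s and [F^-] = 2s.
Ksp = s(2s)^2 = 4s^3
s = (2.0 × 10^-6 / 4)^(1/3) = 7.9 × 10^-3 M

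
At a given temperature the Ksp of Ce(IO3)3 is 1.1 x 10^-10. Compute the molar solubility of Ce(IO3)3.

1.4 × 10^-3 M

Ce(IO3)3(s) ⇌ Ce^3+(aq) + 3 IO3^-(aq)
Ksp = [Ce^3+][IO3^-]^3
For each mole of Ce(IO3)3 that dissolves: [Ce^3+] = s, [IO3^-] = 3s.
So Ksp = s × (3s)^3 = 27s^4
Solving, s = (1.1 x 10^-10/27)^(1/4) = 1.4 x 10^-3 M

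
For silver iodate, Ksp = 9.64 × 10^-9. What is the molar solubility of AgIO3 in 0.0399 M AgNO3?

2.42 × 10^-7 M

AgIO3(s) <=> Ag^+(aq) + IO3^-(aq)
Ksp = [Ag^+][IO3^-]
If s mol/L dissolves here, [Ag^+] = 0.0399 + s ≈ 0.0399, [IO3^-] = s (common-ion effect: Ag^+ is already 0.0399 M).
Ksp ≈ 0.0399 × s
s = 2.42 × 10^-7 M
Check: s = 2.4 × 10^-7 ≪ 0.0399, so the approximation is valid.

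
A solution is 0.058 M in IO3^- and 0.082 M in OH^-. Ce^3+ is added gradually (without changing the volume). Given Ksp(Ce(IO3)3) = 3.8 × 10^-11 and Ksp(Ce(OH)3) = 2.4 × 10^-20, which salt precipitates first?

Ce(OH)3

Each salt begins to precipitate when Q = Ksp, i.e. when [Ce^3+] reaches its threshold.
For Ce(IO3)3: 3.8 × 10^-11 = (0.058)^3 × [Ce^3+]  ⇒  [Ce^3+] = 1.9 × 10^-7 M.
For Ce(OH)3: 2.4 × 10^-20 = (0.082)^3 × [Ce^3+]  ⇒  [Ce^3+] = 4.4 × 10^-17 M.
The salt with the lower threshold [Ce^3+] precipitates first: Ce(OH)3.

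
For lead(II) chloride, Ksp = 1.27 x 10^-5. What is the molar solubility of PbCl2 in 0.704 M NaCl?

2.56 x 10^-5 M

PbCl2(s) ⇌ Pb^2+ + 2 Cl^-
Ksp = [Pb^2+][Cl^-]^2
If s mol/L dissolves here, [Pb^2+] = s, [Cl^-] = 0.704 + 2s ≈ 0.704 (common-ion effect: Cl^- is already 0.704 M).
Ksp ≈ s × (0.704)^2
s = 2.56 × 10^-5 M
Check: 2s = 5.1 × 10^-5 ≪ 0.704, so the approximation is valid.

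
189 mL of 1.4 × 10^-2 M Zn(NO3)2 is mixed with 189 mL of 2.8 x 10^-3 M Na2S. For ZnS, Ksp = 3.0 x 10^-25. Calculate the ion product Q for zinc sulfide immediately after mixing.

Q = 9.8e-6

Total volume = 189 + 189 = 378 mL.
[Zn^2+] = 1.4 × 10^-2 × (189/378) = 7.00 x 10^-3 M
[S^2-] = 2.8 × 10^-3 × (189/378) = 1.40 × 10^-3 M
ZnS(s) <=> Zn^2+(aq) + S^2-(aq), so Q = [Zn^2+][S^2-]
Q = (7.00 × 10^-3)(1.40 × 10^-3) = 9.8 x 10^-6
Q > Ksp, so ZnS will precipitate.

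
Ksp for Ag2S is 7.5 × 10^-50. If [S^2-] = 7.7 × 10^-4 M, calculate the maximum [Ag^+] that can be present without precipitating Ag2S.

Ag2S(s) <=> 2 Ag^+(aq) + S^2-(aq)
Ksp = [Ag^+]^2[S^2-]
Precipitation begins when Q = Ksp. With [S^2-] = 7.7 × 10^-4 M:
7.5 × 10^-50 = (7.7 × 10^-4) × [Ag^+]^2
[Ag^+] = (7.5 × 10^-50 / 7.7 x 10^-4)^(1/2) = 9.9 × 10^-24 M

9.9e-24 M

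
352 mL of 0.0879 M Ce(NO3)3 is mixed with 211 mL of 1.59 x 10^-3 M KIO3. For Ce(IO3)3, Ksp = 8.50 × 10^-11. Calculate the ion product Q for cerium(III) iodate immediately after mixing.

Total volume = 352 + 211 = 563 mL.
[Ce^3+] = 8.79 × 10^-2 × (352/563) = 5.496 × 10^-2 M
[IO3^-] = 1.59 × 10^-3 × (211/563) = 5.959 × 10^-4 M
Ce(IO3)3(s) ⇌ Ce^3+ + 3 IO3^-, so Q = [Ce^3+][IO3^-]^3
Q = (5.496 × 10^-2)(5.959 × 10^-4)^3 = 1.16 × 10^-11
Q < Ksp, so no precipitate of Ce(IO3)3 forms.

Q = 1.16e-11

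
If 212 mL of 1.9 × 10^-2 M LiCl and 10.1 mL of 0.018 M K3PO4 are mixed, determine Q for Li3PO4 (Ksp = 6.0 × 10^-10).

4.9e-9

Total volume = 212 + 10.1 = 222.1 mL.
[Li^+] = 1.9 x 10^-2 × (212/222.1) = 1.81 × 10^-2 M
[PO4^3-] = 1.8 × 10^-2 × (10.1/222.1) = 8.19 x 10^-4 M
Li3PO4(s) <=> 3 Li^+(aq) + PO4^3-(aq), so Q = [Li^+]^3[PO4^3-]
Q = (1.81 x 10^-2)^3(8.19 x 10^-4) = 4.9 x 10^-9
Q > Ksp, so Li3PO4 will precipitate.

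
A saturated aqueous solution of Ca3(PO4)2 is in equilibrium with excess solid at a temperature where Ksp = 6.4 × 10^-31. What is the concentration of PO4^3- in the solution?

Ca3(PO4)2(s) ⇌ 3 Ca^2+(aq) + 2 PO4^3-(aq)
Ksp = [Ca^2+]^3[PO4^3-]^2
For each mole of Ca3(PO4)2 that dissolves: [Ca^2+] = 3s, [PO4^3-] = 2s.
So Ksp = (3s)^3 × (2s)^2 = 108s^5
s^5 = 6.4 × 10^-31 / 108, so s = 3.59 × 10^-7 M
[PO4^3-] = 2s = 7.2 x 10^-7 M

7.2 × 10^-7 M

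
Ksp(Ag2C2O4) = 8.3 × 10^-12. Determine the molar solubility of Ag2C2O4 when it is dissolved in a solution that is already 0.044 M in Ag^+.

Ag2C2O4(s) <=> 2 Ag^+(aq) + C2O4^2-(aq)
Ksp = [Ag^+]^2[C2O4^2-]
Let s be the molar solubility in this solution. [Ag^+] = 0.044 + 2s ≈ 0.044, [C2O4^2-] = s (since the Ag^+ already present dominates).
Ksp ≈ (0.044)^2 × s
s = 4.3 × 10^-9 M
Check: 2s = 8.6 x 10^-9 ≪ 0.044, so the approximation is valid.

s ≈ 4.3 x 10^-9 M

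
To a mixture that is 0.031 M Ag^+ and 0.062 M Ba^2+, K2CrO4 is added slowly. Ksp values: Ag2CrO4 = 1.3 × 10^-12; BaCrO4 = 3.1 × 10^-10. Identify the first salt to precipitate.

Each salt begins to precipitate when Q = Ksp, i.e. when [CrO4^2-] reaches its threshold.
For Ag2CrO4: 1.3 × 10^-12 = (0.031)^2 × [CrO4^2-]  ⇒  [CrO4^2-] = 1.4 × 10^-9 M.
For BaCrO4: 3.1 × 10^-10 = 0.062 × [CrO4^2-]  ⇒  [CrO4^2-] = 5.0 × 10^-9 M.
The salt with the lower threshold [CrO4^2-] precipitates first: Ag2CrO4.

Ag2CrO4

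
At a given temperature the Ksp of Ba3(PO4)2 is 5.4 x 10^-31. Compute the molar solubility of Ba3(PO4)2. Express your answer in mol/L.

s = 3.5 × 10^-7 M

Ba3(PO4)2(s) <=> 3 Ba^2+(aq) + 2 PO4^3-(aq)
Ksp = [Ba^2+]^3[PO4^3-]^2
If s mol/L of Ba3(PO4)2 dissolves, [Ba^2+] = 3s and [PO4^3-] = 2s.
So Ksp = (3s)^3 × (2s)^2 = 108s^5
s^5 = 5.4 x 10^-31 / 108, so s = 3.5 × 10^-7 M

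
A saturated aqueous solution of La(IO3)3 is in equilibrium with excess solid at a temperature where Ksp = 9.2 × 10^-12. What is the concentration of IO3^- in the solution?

[IO3^-] ≈ 2.3e-3 M

La(IO3)3(s) ⇌ La^3+ + 3 IO3^-
Ksp = [La^3+][IO3^-]^3
Let s = molar solubility. Then [La^3+] = s and [IO3^-] = 3s.
Substituting: Ksp = s(3s)^3 = 27s^4
s^4 = 9.2 × 10^-12 / 27, so s = 7.64 x 10^-4 M
[IO3^-] = 3s = 2.3 × 10^-3 M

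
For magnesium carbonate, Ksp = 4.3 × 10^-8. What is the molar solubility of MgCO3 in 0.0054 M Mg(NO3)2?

MgCO3(s) ⇌ Mg^2+(aq) + CO3^2-(aq)
Ksp = [Mg^2+][CO3^2-]
Let s = moles of MgCO3 that dissolve per litre. [Mg^2+] = 0.0054 + s ≈ 0.0054, [CO3^2-] = s (common-ion effect: Mg^2+ is already 0.0054 M).
Ksp ≈ 0.0054 × s
s = 8.0 × 10^-6 M
Check: s = 8.0 × 10^-6 ≪ 0.0054, so the approximation is valid.

8.0 × 10^-6 M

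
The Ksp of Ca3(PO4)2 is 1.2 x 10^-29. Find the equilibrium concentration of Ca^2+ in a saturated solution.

Ca3(PO4)2(s) <=> 3 Ca^2+(aq) + 2 PO4^3-(aq)
Ksp = [Ca^2+]^3[PO4^3-]^2
Let s = molar solubility. Then [Ca^2+] = 3s and [PO4^3-] = 2s.
So Ksp = (3s)^3 × (2s)^2 = 108s^5
s^5 = 1.2 x 10^-29 / 108, so s = 6.44 × 10^-7 M
[Ca^2+] = 3s = 1.9 × 10^-6 M

[Ca^2+] = 1.9e-6 M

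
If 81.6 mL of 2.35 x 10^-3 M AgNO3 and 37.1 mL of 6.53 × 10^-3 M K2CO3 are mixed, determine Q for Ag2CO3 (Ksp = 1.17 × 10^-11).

Total volume = 81.6 + 37.1 = 118.7 mL.
[Ag^+] = 2.35 x 10^-3 × (81.6/118.7) = 1.616 × 10^-3 M
[CO3^2-] = 6.53 × 10^-3 × (37.1/118.7) = 2.041 × 10^-3 M
Ag2CO3(s) ⇌ 2 Ag^+ + CO3^2-, so Q = [Ag^+]^2[CO3^2-]
Q = (1.616 x 10^-3)^2(2.041 × 10^-3) = 5.33 × 10^-9
Q > Ksp, so Ag2CO3 will precipitate.

5.33 x 10^-9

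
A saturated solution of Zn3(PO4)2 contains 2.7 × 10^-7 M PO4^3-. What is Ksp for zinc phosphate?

Ksp = 4.8e-33

Zn3(PO4)2(s) <=> 3 Zn^2+ + 2 PO4^3-
Stoichiometry gives [Zn^2+] = (3/2)[PO4^3-] = 4.05 × 10^-7 M.
Ksp = [Zn^2+]^3[PO4^3-]^2
Ksp = (4.05 x 10^-7)^3 × (2.7 × 10^-7)^2 = 4.8 x 10^-33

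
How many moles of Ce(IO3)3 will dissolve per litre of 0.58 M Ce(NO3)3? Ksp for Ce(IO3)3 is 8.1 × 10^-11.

1.7e-4 M

Ce(IO3)3(s) ⇌ Ce^3+ + 3 IO3^-
Ksp = [Ce^3+][IO3^-]^3
Let s be the molar solubility in this solution. [Ce^3+] = 0.58 + s ≈ 0.58, [IO3^-] = 3s (Ksp is small, so little additional dissolves).
Ksp ≈ 0.58 × (3s)^3
s = 1.7 × 10^-4 M
Check: s = 1.7 × 10^-4 ≪ 0.58, so the approximation is valid.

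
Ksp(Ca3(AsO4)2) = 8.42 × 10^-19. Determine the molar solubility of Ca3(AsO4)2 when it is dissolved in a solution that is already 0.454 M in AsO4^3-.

Ca3(AsO4)2(s) ⇌ 3 Ca^2+ + 2 AsO4^3-
Ksp = [Ca^2+]^3[AsO4^3-]^2
Let s be the molar solubility in this solution. [Ca^2+] = 3s, [AsO4^3-] = 0.454 + 2s ≈ 0.454 (since the AsO4^3- already present dominates).
Ksp ≈ (3s)^3 × (0.454)^2
s = 5.33 × 10^-7 M
Check: 2s = 1.1 x 10^-6 ≪ 0.454, so the approximation is valid.

s = 5.33 x 10^-7 M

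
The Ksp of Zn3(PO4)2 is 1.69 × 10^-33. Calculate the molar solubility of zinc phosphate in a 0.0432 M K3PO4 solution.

s ≈ 3.22e-11 M

Zn3(PO4)2(s) ⇌ 3 Zn^2+(aq) + 2 PO4^3-(aq)
Ksp = [Zn^2+]^3[PO4^3-]^2
If s mol/L dissolves here, [Zn^2+] = 3s, [PO4^3-] = 0.0432 + 2s ≈ 0.0432 (Ksp is small, so little additional dissolves).
Ksp ≈ (3s)^3 × (0.0432)^2
s = 3.22 x 10^-11 M
Check: 2s = 6.4 x 10^-11 ≪ 0.0432, so the approximation is valid.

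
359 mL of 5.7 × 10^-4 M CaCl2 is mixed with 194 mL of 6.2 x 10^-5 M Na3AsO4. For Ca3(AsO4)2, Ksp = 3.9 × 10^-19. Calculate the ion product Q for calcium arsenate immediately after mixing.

2.4 × 10^-20

Total volume = 359 + 194 = 553 mL.
[Ca^2+] = 5.7 × 10^-4 × (359/553) = 3.70 × 10^-4 M
[AsO4^3-] = 6.2 x 10^-5 × (194/553) = 2.18 × 10^-5 M
Ca3(AsO4)2(s) <=> 3 Ca^2+ + 2 AsO4^3-, so Q = [Ca^2+]^3[AsO4^3-]^2
Q = (3.70 x 10^-4)^3(2.18 x 10^-5)^2 = 2.4 x 10^-20
Q < Ksp, so no precipitate of Ca3(AsO4)2 forms.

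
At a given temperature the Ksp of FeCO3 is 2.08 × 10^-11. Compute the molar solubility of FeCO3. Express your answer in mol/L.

s ≈ 4.56 × 10^-6 M

FeCO3(s) <=> Fe^2+(aq) + CO3^2-(aq)
Ksp = [Fe^2+][CO3^2-]
With molar solubility s: [Fe^2+] = s, [CO3^2-] = s.
Ksp = s^2
s = (2.08 × 10^-11)^(1/2) = 4.56 × 10^-6 M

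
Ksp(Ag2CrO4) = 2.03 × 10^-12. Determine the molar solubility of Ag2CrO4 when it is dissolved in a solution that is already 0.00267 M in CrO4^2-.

s ≈ 1.38 x 10^-5 M

Ag2CrO4(s) ⇌ 2 Ag^+ + CrO4^2-
Ksp = [Ag^+]^2[CrO4^2-]
If s mol/L dissolves here, [Ag^+] = 2s, [CrO4^2-] = 0.00267 + s ≈ 0.00267 (since the CrO4^2- already present dominates).
Ksp ≈ (2s)^2 × 0.00267
s = 1.38 × 10^-5 M
Check: s = 1.4 x 10^-5 ≪ 0.00267, so the approximation is valid.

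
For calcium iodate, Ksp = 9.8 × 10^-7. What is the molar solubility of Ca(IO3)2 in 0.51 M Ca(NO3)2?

Ca(IO3)2(s) ⇌ Ca^2+ + 2 IO3^-
Ksp = [Ca^2+][IO3^-]^2
Let s be the molar solubility in this solution. [Ca^2+] = 0.51 + s ≈ 0.51, [IO3^-] = 2s (Ksp is small, so little additional dissolves).
Ksp ≈ 0.51 × (2s)^2
s = 6.9 x 10^-4 M
Check: s = 6.9 × 10^-4 ≪ 0.51, so the approximation is valid.

s = 6.9 × 10^-4 M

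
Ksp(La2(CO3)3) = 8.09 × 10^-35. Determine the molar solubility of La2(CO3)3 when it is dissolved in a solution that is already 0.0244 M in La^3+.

La2(CO3)3(s) <=> 2 La^3+ + 3 CO3^2-
Ksp = [La^3+]^2[CO3^2-]^3
If s mol/L dissolves here, [La^3+] = 0.0244 + 2s ≈ 0.0244, [CO3^2-] = 3s (Ksp is small, so little additional dissolves).
Ksp ≈ (0.0244)^2 × (3s)^3
s = 1.71 × 10^-11 M
Check: 2s = 3.4 × 10^-11 ≪ 0.0244, so the approximation is valid.

s ≈ 1.71 × 10^-11 M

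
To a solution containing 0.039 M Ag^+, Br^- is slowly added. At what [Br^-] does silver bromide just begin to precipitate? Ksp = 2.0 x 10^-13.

AgBr(s) <=> Ag^+ + Br^-
Ksp = [Ag^+][Br^-]
Precipitation begins when Q = Ksp. With [Ag^+] = 0.039 M:
2.0 x 10^-13 = (0.039) × [Br^-]
[Br^-] = (2.0 x 10^-13 / 3.9 x 10^-2) = 5.1 x 10^-12 M

5.1 x 10^-12 M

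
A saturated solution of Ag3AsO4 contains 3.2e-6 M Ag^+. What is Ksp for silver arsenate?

Ksp ≈ 3.5e-23

Ag3AsO4(s) <=> 3 Ag^+ + AsO4^3-
Stoichiometry gives [AsO4^3-] = (1/3)[Ag^+] = 1.07 × 10^-6 M.
Ksp = [Ag^+]^3[AsO4^3-]
Ksp = (3.2 × 10^-6)^3 × 1.07 × 10^-6 = 3.5 × 10^-23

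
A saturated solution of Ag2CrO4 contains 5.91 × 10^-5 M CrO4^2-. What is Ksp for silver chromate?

Ksp = 8.26e-13

Ag2CrO4(s) ⇌ 2 Ag^+ + CrO4^2-
Stoichiometry gives [Ag^+] = (2/1)[CrO4^2-] = 1.182 × 10^-4 M.
Ksp = [Ag^+]^2[CrO4^2-]
Ksp = (1.182 x 10^-4)^2 × 5.91 × 10^-5 = 8.26 × 10^-13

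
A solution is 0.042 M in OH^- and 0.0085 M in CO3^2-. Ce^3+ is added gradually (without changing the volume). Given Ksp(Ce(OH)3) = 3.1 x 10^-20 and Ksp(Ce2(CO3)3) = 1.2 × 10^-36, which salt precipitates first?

Each salt begins to precipitate when Q = Ksp, i.e. when [Ce^3+] reaches its threshold.
For Ce(OH)3: 3.1 x 10^-20 = (0.042)^3 × [Ce^3+]  ⇒  [Ce^3+] = 4.2 × 10^-16 M.
For Ce2(CO3)3: 1.2 × 10^-36 = (0.0085)^3 × [Ce^3+]^2  ⇒  [Ce^3+] = 1.4 × 10^-15 M.
The salt with the lower threshold [Ce^3+] precipitates first: Ce(OH)3.

Ce(OH)3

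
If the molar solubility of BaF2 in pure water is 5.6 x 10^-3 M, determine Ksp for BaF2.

7.0 x 10^-7

BaF2(s) <=> Ba^2+(aq) + 2 F^-(aq)
With molar solubility s: [Ba^2+] = s, [F^-] = 2s.
Ksp = [Ba^2+][F^-]^2
Ksp = s(2s)^2 = 4s^3
Ksp = 4 × (5.6 x 10^-3)^3 = 7.0 × 10^-7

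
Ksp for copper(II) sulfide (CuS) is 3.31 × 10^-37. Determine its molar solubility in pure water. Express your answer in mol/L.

s = 5.75 × 10^-19 M

CuS(s) ⇌ Cu^2+(aq) + S^2-(aq)
Ksp = [Cu^2+][S^2-]
With molar solubility s: [Cu^2+] = s, [S^2-] = s.
Ksp = s × s = s^2
s = √(3.31 × 10^-37) = 5.75 × 10^-19 M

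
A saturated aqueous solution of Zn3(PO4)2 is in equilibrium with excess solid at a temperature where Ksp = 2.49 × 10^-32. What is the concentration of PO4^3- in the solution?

Zn3(PO4)2(s) <=> 3 Zn^2+(aq) + 2 PO4^3-(aq)
Ksp = [Zn^2+]^3[PO4^3-]^2
With molar solubility s: [Zn^2+] = 3s, [PO4^3-] = 2s.
Ksp = (3s)^3(2s)^2 = 108s^5
s = (2.49 × 10^-32 / 108)^(1/5) = 1.873 × 10^-7 M
[PO4^3-] = 2s = 3.75 x 10^-7 M

3.75 × 10^-7 M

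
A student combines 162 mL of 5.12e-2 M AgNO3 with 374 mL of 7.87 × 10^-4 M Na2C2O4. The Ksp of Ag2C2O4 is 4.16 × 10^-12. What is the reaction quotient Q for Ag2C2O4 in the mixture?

1.31 x 10^-7

Total volume = 162 + 374 = 536 mL.
[Ag^+] = 5.12 x 10^-2 × (162/536) = 1.547 × 10^-2 M
[C2O4^2-] = 7.87 × 10^-4 × (374/536) = 5.491 × 10^-4 M
Ag2C2O4(s) ⇌ 2 Ag^+ + C2O4^2-, so Q = [Ag^+]^2[C2O4^2-]
Q = (1.547 x 10^-2)^2(5.491 x 10^-4) = 1.31 x 10^-7
Q > Ksp, so Ag2C2O4 will precipitate.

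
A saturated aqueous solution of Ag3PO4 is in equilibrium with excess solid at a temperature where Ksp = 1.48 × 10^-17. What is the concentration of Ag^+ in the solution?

Ag3PO4(s) ⇌ 3 Ag^+ + PO4^3-
Ksp = [Ag^+]^3[PO4^3-]
Let s = molar solubility. Then [Ag^+] = 3s and [PO4^3-] = s.
Ksp = (3s)^3s = 27s^4
s = (1.48 × 10^-17 / 27)^(1/4) = 2.721 × 10^-5 M
[Ag^+] = 3s = 8.16 × 10^-5 M

[Ag^+] = 8.16e-5 M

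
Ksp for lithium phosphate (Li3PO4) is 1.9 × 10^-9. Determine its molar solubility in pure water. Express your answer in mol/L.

Li3PO4(s) <=> 3 Li^+(aq) + PO4^3-(aq)
Ksp = [Li^+]^3[PO4^3-]
For each mole of Li3PO4 that dissolves: [Li^+] = 3s, [PO4^3-] = s.
So Ksp = (3s)^3 × s = 27s^4
s = (1.9 × 10^-9 / 27)^(1/4) = 2.9 x 10^-3 M

2.9 × 10^-3 M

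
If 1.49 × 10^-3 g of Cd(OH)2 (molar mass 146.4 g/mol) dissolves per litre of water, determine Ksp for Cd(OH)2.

Ksp ≈ 4.22 × 10^-15

Molar solubility s = (1.49 x 10^-3 g/L) / (146.4 g/mol) = 1.018 × 10^-5 M.
Cd(OH)2(s) ⇌ Cd^2+(aq) + 2 OH^-(aq)
With molar solubility s: [Cd^2+] = s, [OH^-] = 2s.
Ksp = [Cd^2+][OH^-]^2
Ksp = s(2s)^2 = 4s^3
Ksp = 4 × (1.018 x 10^-5)^3 = 4.22 × 10^-15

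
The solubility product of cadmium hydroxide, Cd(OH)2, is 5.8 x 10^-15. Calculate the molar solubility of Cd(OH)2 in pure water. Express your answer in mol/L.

Cd(OH)2(s) ⇌ Cd^2+(aq) + 2 OH^-(aq)
Ksp = [Cd^2+][OH^-]^2
Let s = molar solubility. Then [Cd^2+] = s and [OH^-] = 2s.
Substituting: Ksp = s(2s)^2 = 4s^3
s = (5.8 x 10^-15 / 4)^(1/3) = 1.1 x 10^-5 M

s ≈ 1.1 × 10^-5 M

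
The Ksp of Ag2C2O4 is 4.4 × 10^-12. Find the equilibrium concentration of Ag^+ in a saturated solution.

Ag2C2O4(s) ⇌ 2 Ag^+ + C2O4^2-
Ksp = [Ag^+]^2[C2O4^2-]
For each mole of Ag2C2O4 that dissolves: [Ag^+] = 2s, [C2O4^2-] = s.
Substituting: Ksp = (2s)^2s = 4s^3
s^3 = 4.4 × 10^-12 / 4, so s = 1.03 × 10^-4 M
[Ag^+] = 2s = 2.1 × 10^-4 M

[Ag^+] ≈ 2.1 × 10^-4 M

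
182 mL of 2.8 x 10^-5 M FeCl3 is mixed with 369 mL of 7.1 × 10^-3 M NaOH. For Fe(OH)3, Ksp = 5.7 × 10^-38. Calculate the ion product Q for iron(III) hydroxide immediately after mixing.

Q = 9.9 × 10^-13

Total volume = 182 + 369 = 551 mL.
[Fe^3+] = 2.8 × 10^-5 × (182/551) = 9.25 x 10^-6 M
[OH^-] = 7.1 × 10^-3 × (369/551) = 4.75 × 10^-3 M
Fe(OH)3(s) ⇌ Fe^3+ + 3 OH^-, so Q = [Fe^3+][OH^-]^3
Q = (9.25 × 10^-6)(4.75 × 10^-3)^3 = 9.9 × 10^-13
Q > Ksp, so Fe(OH)3 will precipitate.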